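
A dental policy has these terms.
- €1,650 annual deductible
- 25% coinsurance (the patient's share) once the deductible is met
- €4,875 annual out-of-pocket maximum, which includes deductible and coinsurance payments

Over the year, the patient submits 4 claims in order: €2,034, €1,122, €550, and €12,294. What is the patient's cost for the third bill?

€137.50

Claim 1 — €2,034: deductible takes €1,650, €384 remains; 25% of €384 = €96. Patient pays €1,746; OOP now €1,746.
Claim 2 — €1,122: deductible met; 25% of €1,122 = €280.50. Cost to patient: €280.50. OOP to date €2,026.50.
Claim 3 — €550: 25% coinsurance on €550 = €137.50. Cost to patient: €137.50. OOP to date €2,164.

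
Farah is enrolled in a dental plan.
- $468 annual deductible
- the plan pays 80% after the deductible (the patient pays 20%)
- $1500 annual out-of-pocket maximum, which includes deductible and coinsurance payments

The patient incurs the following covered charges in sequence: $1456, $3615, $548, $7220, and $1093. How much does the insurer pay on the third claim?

Bill 1, $1456: $468 finishes the deductible; $988 goes to coinsurance; coinsurance $988 × 20% = $197.60. Patient pays $665.60; OOP now $665.60. Plan pays $1456 − $665.60 = $790.40.
Bill 2, $3615: deductible met; 20% of $3615 = $723. Cost to patient: $723. OOP to date $1388.60. Plan pays $3615 − $723 = $2892.
Bill 3, $548: 20% coinsurance on $548 = $109.60. Patient owes $109.60 (running OOP $1498.20). Plan pays $548 − $109.60 = $438.40.

$438.40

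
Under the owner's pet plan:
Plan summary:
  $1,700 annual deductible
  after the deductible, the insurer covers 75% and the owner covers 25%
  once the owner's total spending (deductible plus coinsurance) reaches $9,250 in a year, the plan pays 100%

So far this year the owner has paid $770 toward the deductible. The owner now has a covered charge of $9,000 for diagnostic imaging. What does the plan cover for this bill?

$770 of the $1,700 deductible is already met, leaving $930.
The remaining $8,070 (= $9,000 − $930) moves to coinsurance.
Owner's 25% share of $8,070 is $2,017.50.
Owner responsibility before any cap: $930 + $2,017.50 = $2,947.50.
Total out-of-pocket so far would be $770 + $2,947.50 = $3,717.50, below the $9,250 cap — no reduction.
Insurer pays the balance: $9,000 − $2,947.50 = $6,052.50.

$6,052.50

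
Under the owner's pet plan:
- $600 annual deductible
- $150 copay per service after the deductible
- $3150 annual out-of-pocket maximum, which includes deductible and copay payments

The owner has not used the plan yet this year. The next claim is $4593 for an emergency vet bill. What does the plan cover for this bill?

$3843

Nothing has been paid toward the $600 deductible, so the first $600 of this charge is applied there.
That leaves $4593 − $600 = $3993 for the copay.
Copay on this service: $150.
That puts the owner's cost at $600 + $150 = $750 before any cap.
Cumulative spending $0 + $750 = $750 stays under the $3150 maximum.
The plan picks up $4593 − $750 = $3843.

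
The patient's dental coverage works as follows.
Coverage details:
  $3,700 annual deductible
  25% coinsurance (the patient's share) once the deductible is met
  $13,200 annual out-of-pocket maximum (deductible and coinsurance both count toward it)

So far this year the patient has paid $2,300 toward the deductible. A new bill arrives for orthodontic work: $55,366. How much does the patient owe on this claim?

Remaining deductible: $3,700 − $2,300 = $1,400.
That leaves $55,366 − $1,400 = $53,966 for coinsurance.
25% of $53,966 = $13,491.50 falls to the patient.
That puts the patient's cost at $1,400 + $13,491.50 = $14,891.50 before any cap.
That would bring total out-of-pocket to $17,191.50, past the $13,200 cap. The patient is capped at $13,200 − $2,300 = $10,900 on this claim.

$10,900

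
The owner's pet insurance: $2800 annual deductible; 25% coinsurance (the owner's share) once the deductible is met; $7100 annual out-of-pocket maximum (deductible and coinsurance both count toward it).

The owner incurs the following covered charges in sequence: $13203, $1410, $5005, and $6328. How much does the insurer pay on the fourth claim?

Claim 1 ($13203): $2800 to deductible, leaving $10403; 25% of $10403 = $2600.75. Cost to owner: $5400.75. OOP to date $5400.75. Plan pays $13203 − $5400.75 = $7802.25.
Claim 2 ($1410): deductible already satisfied, so owner's share is 25% × $1410 = $352.50. Cost to owner: $352.50. OOP to date $5753.25. Insurer: $1410 − $352.50 = $1057.50.
Claim 3 ($5005): deductible already satisfied, so owner's share is 25% × $5005 = $1251.25. Cost to owner: $1251.25. OOP to date $7004.50. Insurer: $5005 − $1251.25 = $3753.75.
Claim 4 ($6328): 25% coinsurance on $6328 = $1582. OOP would hit $8586.50 > $7100, so the cap limits the owner to $7100 − $7004.50 = $95.50. Plan pays $6328 − $95.50 = $6232.50.

$6232.50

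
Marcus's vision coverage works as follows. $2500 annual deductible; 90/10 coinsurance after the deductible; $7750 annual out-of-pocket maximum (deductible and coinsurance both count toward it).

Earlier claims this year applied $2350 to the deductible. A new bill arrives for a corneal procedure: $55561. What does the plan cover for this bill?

Remaining deductible: $2500 − $2350 = $150.
The remaining $55411 (= $55561 − $150) moves to coinsurance.
Coinsurance: $55411 × 10% = $5541.10.
Member responsibility before any cap: $150 + $5541.10 = $5691.10.
That would bring total out-of-pocket to $8041.10, past the $7750 cap. The member is capped at $7750 − $2350 = $5400 on this claim.
The insurer covers the remainder: $55561 − $5400 = $50161.

$50161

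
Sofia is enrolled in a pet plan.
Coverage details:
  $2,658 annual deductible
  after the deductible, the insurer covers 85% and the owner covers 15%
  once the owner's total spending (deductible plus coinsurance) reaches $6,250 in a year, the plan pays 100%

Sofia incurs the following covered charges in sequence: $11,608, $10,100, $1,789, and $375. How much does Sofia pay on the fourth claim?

$56.25

Bill 1, $11,608: deductible takes $2,658, $8,950 remains; owner's 15% is $1,342.50. Owner pays $4,000.50; OOP now $4,000.50.
Bill 2, $10,100: deductible met; 15% of $10,100 = $1,515. Cost to owner: $1,515. OOP to date $5,515.50.
Bill 3, $1,789: deductible already satisfied, so owner's share is 15% × $1,789 = $268.35. Owner owes $268.35 (running OOP $5,783.85).
Bill 4, $375: deductible already satisfied, so owner's share is 15% × $375 = $56.25. Cost to owner: $56.25. OOP to date $5,840.10.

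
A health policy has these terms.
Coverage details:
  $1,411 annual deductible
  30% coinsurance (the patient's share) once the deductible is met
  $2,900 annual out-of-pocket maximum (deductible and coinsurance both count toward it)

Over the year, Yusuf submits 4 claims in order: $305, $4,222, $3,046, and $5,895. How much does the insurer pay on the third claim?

Bill 1, $305: entire amount goes to the deductible. Cost to patient: $305. OOP to date $305. Insurer: $305 − $305 = $0.
Bill 2, $4,222: $1,106 to deductible, leaving $3,116; 30% of $3,116 = $934.80. Patient pays $2,040.80; OOP now $2,345.80. Plan pays $4,222 − $2,040.80 = $2,181.20.
Bill 3, $3,046: 30% coinsurance on $3,046 = $913.80. Adding that to $2,345.80 gives $3,259.60, past the $2,900 cap; patient pays only $2,900 − $2,345.80 = $554.20. Insurer: $3,046 − $554.20 = $2,491.80.

$2,491.80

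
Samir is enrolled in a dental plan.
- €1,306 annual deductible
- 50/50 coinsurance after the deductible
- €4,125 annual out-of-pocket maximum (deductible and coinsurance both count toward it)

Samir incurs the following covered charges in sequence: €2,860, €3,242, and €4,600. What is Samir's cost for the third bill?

€421

Claim 1 (€2,860): deductible takes €1,306, €1,554 remains; 50% of €1,554 = €777. Patient owes €2,083 (running OOP €2,083).
Claim 2 (€3,242): deductible met; 50% of €3,242 = €1,621. Patient owes €1,621 (running OOP €3,704).
Claim 3 (€4,600): 50% coinsurance on €4,600 = €2,300. OOP would hit €6,004 > €4,125, so the cap limits the patient to €4,125 − €3,704 = €421.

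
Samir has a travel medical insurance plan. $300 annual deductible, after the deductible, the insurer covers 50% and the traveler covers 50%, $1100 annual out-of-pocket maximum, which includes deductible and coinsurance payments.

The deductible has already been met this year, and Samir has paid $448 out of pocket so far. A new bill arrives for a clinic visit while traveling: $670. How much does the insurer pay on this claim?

The deductible is already satisfied, so the full bill goes to coinsurance.
Coinsurance: $670 × 50% = $335.
Total out-of-pocket so far would be $448 + $335 = $783, below the $1100 cap — no reduction.
The insurer covers the remainder: $670 − $335 = $335.

$335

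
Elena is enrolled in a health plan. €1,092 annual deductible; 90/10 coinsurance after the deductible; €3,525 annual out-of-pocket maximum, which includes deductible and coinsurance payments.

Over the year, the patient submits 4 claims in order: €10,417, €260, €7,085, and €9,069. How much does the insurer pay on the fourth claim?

€8,303

#1 (€10,417): €1,092 finishes the deductible; €9,325 goes to coinsurance; 10% of €9,325 = €932.50. Patient pays €2,024.50; OOP now €2,024.50. Plan pays €10,417 − €2,024.50 = €8,392.50.
#2 (€260): deductible already satisfied, so patient's share is 10% × €260 = €26. Patient pays €26; OOP now €2,050.50. Insurer: €260 − €26 = €234.
#3 (€7,085): 10% coinsurance on €7,085 = €708.50. Cost to patient: €708.50. OOP to date €2,759. Plan pays €7,085 − €708.50 = €6,376.50.
#4 (€9,069): deductible already satisfied, so patient's share is 10% × €9,069 = €906.90. OOP would hit €3,665.90 > €3,525, so the cap limits the patient to €3,525 − €2,759 = €766. Insurer: €9,069 − €766 = €8,303.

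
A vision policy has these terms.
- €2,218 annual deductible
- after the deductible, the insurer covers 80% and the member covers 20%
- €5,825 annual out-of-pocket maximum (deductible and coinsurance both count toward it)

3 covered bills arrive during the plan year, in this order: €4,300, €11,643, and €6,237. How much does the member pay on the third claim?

#1 (€4,300): deductible takes €2,218, €2,082 remains; 20% of €2,082 = €416.40. Member owes €2,634.40 (running OOP €2,634.40).
#2 (€11,643): 20% coinsurance on €11,643 = €2,328.60. Cost to member: €2,328.60. OOP to date €4,963.
#3 (€6,237): deductible already satisfied, so member's share is 20% × €6,237 = €1,247.40. Adding that to €4,963 gives €6,210.40, past the €5,825 cap; member pays only €5,825 − €4,963 = €862.

€862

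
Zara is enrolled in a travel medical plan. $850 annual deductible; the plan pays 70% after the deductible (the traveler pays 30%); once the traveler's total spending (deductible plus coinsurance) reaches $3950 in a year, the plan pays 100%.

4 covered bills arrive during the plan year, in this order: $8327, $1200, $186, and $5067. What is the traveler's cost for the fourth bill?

Claim 1 ($8327): deductible takes $850, $7477 remains; 30% of $7477 = $2243.10. Traveler pays $3093.10; OOP now $3093.10.
Claim 2 ($1200): deductible met; 30% of $1200 = $360. Traveler pays $360; OOP now $3453.10.
Claim 3 ($186): deductible met; 30% of $186 = $55.80. Traveler owes $55.80 (running OOP $3508.90).
Claim 4 ($5067): 30% coinsurance on $5067 = $1520.10. OOP would hit $5029 > $3950, so the cap limits the traveler to $3950 − $3508.90 = $441.10.

$441.10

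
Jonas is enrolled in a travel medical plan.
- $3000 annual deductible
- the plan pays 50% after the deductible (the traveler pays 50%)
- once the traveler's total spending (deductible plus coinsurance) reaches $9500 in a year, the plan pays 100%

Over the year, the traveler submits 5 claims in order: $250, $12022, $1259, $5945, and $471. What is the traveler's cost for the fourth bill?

Claim 1 ($250): entire amount goes to the deductible. Traveler owes $250 (running OOP $250).
Claim 2 ($12022): $2750 to deductible, leaving $9272; traveler's 50% is $4636. Traveler pays $7386; OOP now $7636.
Claim 3 ($1259): 50% coinsurance on $1259 = $629.50. Traveler owes $629.50 (running OOP $8265.50).
Claim 4 ($5945): deductible met; 50% of $5945 = $2972.50. OOP would hit $11238 > $9500, so the cap limits the traveler to $9500 − $8265.50 = $1234.50.

$1234.50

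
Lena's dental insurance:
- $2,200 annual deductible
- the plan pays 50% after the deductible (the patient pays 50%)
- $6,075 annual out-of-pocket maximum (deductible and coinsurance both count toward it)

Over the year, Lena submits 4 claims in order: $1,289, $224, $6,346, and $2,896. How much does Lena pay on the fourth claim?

#1 ($1,289): entire amount goes to the deductible. Patient owes $1,289 (running OOP $1,289).
#2 ($224): fully absorbed by the deductible. Patient owes $224 (running OOP $1,513).
#3 ($6,346): $687 to deductible, leaving $5,659; 50% of $5,659 = $2,829.50. Cost to patient: $3,516.50. OOP to date $5,029.50.
#4 ($2,896): deductible met; 50% of $2,896 = $1,448. OOP would hit $6,477.50 > $6,075, so the cap limits the patient to $6,075 − $5,029.50 = $1,045.50.

$1,045.50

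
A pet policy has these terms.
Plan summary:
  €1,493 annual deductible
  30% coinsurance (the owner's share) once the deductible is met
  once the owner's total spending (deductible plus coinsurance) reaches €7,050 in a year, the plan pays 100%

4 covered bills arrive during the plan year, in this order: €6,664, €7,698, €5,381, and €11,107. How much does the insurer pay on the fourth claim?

Claim 1 — €6,664: €1,493 finishes the deductible; €5,171 goes to coinsurance; coinsurance €5,171 × 30% = €1,551.30. Owner owes €3,044.30 (running OOP €3,044.30). Insurer: €6,664 − €3,044.30 = €3,619.70.
Claim 2 — €7,698: deductible already satisfied, so owner's share is 30% × €7,698 = €2,309.40. Owner owes €2,309.40 (running OOP €5,353.70). Plan pays €7,698 − €2,309.40 = €5,388.60.
Claim 3 — €5,381: deductible met; 30% of €5,381 = €1,614.30. Owner pays €1,614.30; OOP now €6,968. Plan pays €5,381 − €1,614.30 = €3,766.70.
Claim 4 — €11,107: 30% coinsurance on €11,107 = €3,332.10. That would push OOP to €10,300.10, over the €7,050 cap, so owner pays €7,050 − €6,968 = €82. Plan pays €11,107 − €82 = €11,025.

€11,025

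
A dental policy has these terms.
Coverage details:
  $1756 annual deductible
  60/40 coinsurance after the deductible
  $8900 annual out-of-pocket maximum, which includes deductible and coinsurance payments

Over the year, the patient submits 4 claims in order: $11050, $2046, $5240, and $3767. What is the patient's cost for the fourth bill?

$512

Claim 1 ($11050): $1756 finishes the deductible; $9294 goes to coinsurance; coinsurance $9294 × 40% = $3717.60. Patient owes $5473.60 (running OOP $5473.60).
Claim 2 ($2046): 40% coinsurance on $2046 = $818.40. Patient pays $818.40; OOP now $6292.
Claim 3 ($5240): 40% coinsurance on $5240 = $2096. Patient owes $2096 (running OOP $8388).
Claim 4 ($3767): 40% coinsurance on $3767 = $1506.80. That would push OOP to $9894.80, over the $8900 cap, so patient pays $8900 − $8388 = $512.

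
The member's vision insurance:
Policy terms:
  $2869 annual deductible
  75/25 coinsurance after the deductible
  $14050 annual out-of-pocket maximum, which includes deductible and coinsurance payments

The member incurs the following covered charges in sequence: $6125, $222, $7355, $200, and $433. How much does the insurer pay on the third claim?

$5516.25

#1 ($6125): $2869 to deductible, leaving $3256; member's 25% is $814. Cost to member: $3683. OOP to date $3683. Plan pays $6125 − $3683 = $2442.
#2 ($222): deductible met; 25% of $222 = $55.50. Member owes $55.50 (running OOP $3738.50). Plan pays $222 − $55.50 = $166.50.
#3 ($7355): deductible already satisfied, so member's share is 25% × $7355 = $1838.75. Member owes $1838.75 (running OOP $5577.25). Plan pays $7355 − $1838.75 = $5516.25.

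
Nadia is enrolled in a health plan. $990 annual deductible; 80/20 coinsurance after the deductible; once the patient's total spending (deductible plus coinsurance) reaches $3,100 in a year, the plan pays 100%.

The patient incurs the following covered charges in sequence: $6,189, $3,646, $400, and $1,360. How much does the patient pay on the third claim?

$80

Claim 1 ($6,189): deductible takes $990, $5,199 remains; patient's 20% is $1,039.80. Cost to patient: $2,029.80. OOP to date $2,029.80.
Claim 2 ($3,646): 20% coinsurance on $3,646 = $729.20. Cost to patient: $729.20. OOP to date $2,759.
Claim 3 ($400): deductible met; 20% of $400 = $80. Patient pays $80; OOP now $2,839.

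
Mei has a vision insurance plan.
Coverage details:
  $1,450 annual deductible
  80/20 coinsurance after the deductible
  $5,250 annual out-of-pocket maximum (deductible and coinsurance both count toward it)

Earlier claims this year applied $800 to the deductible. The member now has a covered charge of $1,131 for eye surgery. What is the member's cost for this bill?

Deductible still to meet: $1,450 − $800 = $650.
The remaining $481 (= $1,131 − $650) moves to coinsurance.
20% of $481 = $96.20 falls to the member.
Member responsibility before any cap: $650 + $96.20 = $746.20.
Total out-of-pocket so far would be $800 + $746.20 = $1,546.20, below the $5,250 cap — no reduction.

$746.20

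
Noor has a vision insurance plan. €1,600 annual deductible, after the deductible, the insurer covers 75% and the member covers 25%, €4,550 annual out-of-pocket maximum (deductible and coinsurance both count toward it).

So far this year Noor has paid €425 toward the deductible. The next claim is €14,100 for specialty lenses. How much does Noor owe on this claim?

€4,125

Remaining deductible: €1,600 − €425 = €1,175.
After the €1,175 deductible portion, €14,100 − €1,175 = €12,925 is subject to coinsurance.
Coinsurance: €12,925 × 25% = €3,231.25.
So the member owes €1,175 + €3,231.25 = €4,406.25 before any cap.
Year-to-date out-of-pocket would reach €425 + €4,406.25 = €4,831.25, above the €4,550 maximum, so the member pays only €4,550 − €425 = €4,125.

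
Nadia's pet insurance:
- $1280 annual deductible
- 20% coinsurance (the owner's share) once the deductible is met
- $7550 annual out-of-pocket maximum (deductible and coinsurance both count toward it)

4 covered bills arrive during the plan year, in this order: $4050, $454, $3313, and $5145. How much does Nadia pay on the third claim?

Claim 1 — $4050: $1280 finishes the deductible; $2770 goes to coinsurance; owner's 20% is $554. Owner pays $1834; OOP now $1834.
Claim 2 — $454: deductible already satisfied, so owner's share is 20% × $454 = $90.80. Owner owes $90.80 (running OOP $1924.80).
Claim 3 — $3313: 20% coinsurance on $3313 = $662.60. Owner owes $662.60 (running OOP $2587.40).

$662.60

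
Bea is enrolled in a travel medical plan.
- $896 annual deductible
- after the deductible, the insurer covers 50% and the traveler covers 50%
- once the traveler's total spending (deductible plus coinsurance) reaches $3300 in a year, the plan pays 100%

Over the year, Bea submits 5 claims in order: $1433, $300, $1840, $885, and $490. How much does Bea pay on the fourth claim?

Claim 1 — $1433: $896 to deductible, leaving $537; traveler's 50% is $268.50. Traveler pays $1164.50; OOP now $1164.50.
Claim 2 — $300: 50% coinsurance on $300 = $150. Traveler pays $150; OOP now $1314.50.
Claim 3 — $1840: deductible already satisfied, so traveler's share is 50% × $1840 = $920. Cost to traveler: $920. OOP to date $2234.50.
Claim 4 — $885: deductible already satisfied, so traveler's share is 50% × $885 = $442.50. Traveler owes $442.50 (running OOP $2677).

$442.50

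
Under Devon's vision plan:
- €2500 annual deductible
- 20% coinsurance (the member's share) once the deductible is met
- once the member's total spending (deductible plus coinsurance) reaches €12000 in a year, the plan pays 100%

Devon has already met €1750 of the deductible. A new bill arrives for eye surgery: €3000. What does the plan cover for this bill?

€1800

Deductible still to meet: €2500 − €1750 = €750.
That leaves €3000 − €750 = €2250 for coinsurance.
Member's 20% share of €2250 is €450.
So the member owes €750 + €450 = €1200 before any cap.
Cumulative spending €1750 + €1200 = €2950 stays under the €12000 maximum.
The insurer covers the remainder: €3000 − €1200 = €1800.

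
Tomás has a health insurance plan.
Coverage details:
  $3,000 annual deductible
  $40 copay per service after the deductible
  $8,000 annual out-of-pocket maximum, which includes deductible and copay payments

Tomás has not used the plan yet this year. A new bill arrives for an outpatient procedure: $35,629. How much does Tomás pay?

The full $3,000 deductible is still open; $3,000 of this bill applies to it.
That leaves $35,629 − $3,000 = $32,629 for the copay.
Copay on this service: $40.
That puts the patient's cost at $3,000 + $40 = $3,040 before any cap.
Year-to-date out-of-pocket becomes $0 + $3,040 = $3,040, still under the $8,000 maximum, so no cap applies.

$3,040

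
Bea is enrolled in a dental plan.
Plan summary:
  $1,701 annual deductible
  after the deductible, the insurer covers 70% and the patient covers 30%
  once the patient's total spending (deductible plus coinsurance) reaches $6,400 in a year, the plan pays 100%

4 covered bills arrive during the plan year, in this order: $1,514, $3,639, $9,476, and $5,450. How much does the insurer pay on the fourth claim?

#1 ($1,514): all of it applies to the deductible. Patient owes $1,514 (running OOP $1,514). Plan pays $1,514 − $1,514 = $0.
#2 ($3,639): deductible takes $187, $3,452 remains; 30% of $3,452 = $1,035.60. Patient owes $1,222.60 (running OOP $2,736.60). Insurer: $3,639 − $1,222.60 = $2,416.40.
#3 ($9,476): deductible met; 30% of $9,476 = $2,842.80. Patient owes $2,842.80 (running OOP $5,579.40). Plan pays $9,476 − $2,842.80 = $6,633.20.
#4 ($5,450): deductible met; 30% of $5,450 = $1,635. OOP would hit $7,214.40 > $6,400, so the cap limits the patient to $6,400 − $5,579.40 = $820.60. Plan pays $5,450 − $820.60 = $4,629.40.

$4,629.40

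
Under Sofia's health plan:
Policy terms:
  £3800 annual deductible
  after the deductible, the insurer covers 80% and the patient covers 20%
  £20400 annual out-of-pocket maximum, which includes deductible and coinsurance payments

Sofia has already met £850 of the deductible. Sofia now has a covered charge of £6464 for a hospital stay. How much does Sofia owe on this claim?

£850 of the £3800 deductible is already met, leaving £2950.
After the £2950 deductible portion, £6464 − £2950 = £3514 is subject to coinsurance.
20% of £3514 = £702.80 falls to the patient.
Patient responsibility before any cap: £2950 + £702.80 = £3652.80.
Year-to-date out-of-pocket becomes £850 + £3652.80 = £4502.80, still under the £20400 maximum, so no cap applies.

£3652.80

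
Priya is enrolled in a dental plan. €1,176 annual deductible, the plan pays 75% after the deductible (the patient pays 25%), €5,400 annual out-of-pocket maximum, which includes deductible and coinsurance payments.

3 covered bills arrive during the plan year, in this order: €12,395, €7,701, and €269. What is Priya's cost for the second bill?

€1,419.25

Bill 1, €12,395: deductible takes €1,176, €11,219 remains; patient's 25% is €2,804.75. Patient owes €3,980.75 (running OOP €3,980.75).
Bill 2, €7,701: deductible met; 25% of €7,701 = €1,925.25. That would push OOP to €5,906, over the €5,400 cap, so patient pays €5,400 − €3,980.75 = €1,419.25.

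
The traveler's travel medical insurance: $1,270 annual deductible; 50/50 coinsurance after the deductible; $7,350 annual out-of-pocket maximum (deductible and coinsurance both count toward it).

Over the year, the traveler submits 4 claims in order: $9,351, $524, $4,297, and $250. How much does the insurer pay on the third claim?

Bill 1, $9,351: deductible takes $1,270, $8,081 remains; traveler's 50% is $4,040.50. Traveler owes $5,310.50 (running OOP $5,310.50). Plan pays $9,351 − $5,310.50 = $4,040.50.
Bill 2, $524: 50% coinsurance on $524 = $262. Traveler owes $262 (running OOP $5,572.50). Plan pays $524 − $262 = $262.
Bill 3, $4,297: deductible already satisfied, so traveler's share is 50% × $4,297 = $2,148.50. OOP would hit $7,721 > $7,350, so the cap limits the traveler to $7,350 − $5,572.50 = $1,777.50. Plan pays $4,297 − $1,777.50 = $2,519.50.

$2,519.50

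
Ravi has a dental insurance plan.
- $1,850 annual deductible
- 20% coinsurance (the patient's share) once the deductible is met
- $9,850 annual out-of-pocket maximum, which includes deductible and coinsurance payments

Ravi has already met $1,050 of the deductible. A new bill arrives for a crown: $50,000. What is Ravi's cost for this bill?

$8,800

Deductible still to meet: $1,850 − $1,050 = $800.
That leaves $50,000 − $800 = $49,200 for coinsurance.
20% of $49,200 = $9,840 falls to the patient.
So the patient owes $800 + $9,840 = $10,640 before any cap.
Year-to-date out-of-pocket would reach $1,050 + $10,640 = $11,690, above the $9,850 maximum, so the patient pays only $9,850 − $1,050 = $8,800.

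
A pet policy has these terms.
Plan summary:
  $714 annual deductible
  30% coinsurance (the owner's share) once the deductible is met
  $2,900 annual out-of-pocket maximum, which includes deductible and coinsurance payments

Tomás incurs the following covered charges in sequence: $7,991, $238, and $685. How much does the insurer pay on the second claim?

$235.10

#1 ($7,991): deductible takes $714, $7,277 remains; owner's 30% is $2,183.10. Owner owes $2,897.10 (running OOP $2,897.10). Insurer: $7,991 − $2,897.10 = $5,093.90.
#2 ($238): deductible met; 30% of $238 = $71.40. That would push OOP to $2,968.50, over the $2,900 cap, so owner pays $2,900 − $2,897.10 = $2.90. Plan pays $238 − $2.90 = $235.10.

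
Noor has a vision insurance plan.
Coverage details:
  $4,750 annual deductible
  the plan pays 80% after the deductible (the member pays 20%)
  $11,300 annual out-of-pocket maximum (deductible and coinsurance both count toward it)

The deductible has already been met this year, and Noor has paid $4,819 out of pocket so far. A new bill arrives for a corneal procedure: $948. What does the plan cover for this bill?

With the deductible met, the entire $948 is subject to coinsurance.
20% of $948 = $189.60 falls to the member.
Cumulative spending $4,819 + $189.60 = $5,008.60 stays under the $11,300 maximum.
Insurer pays the balance: $948 − $189.60 = $758.40.

$758.40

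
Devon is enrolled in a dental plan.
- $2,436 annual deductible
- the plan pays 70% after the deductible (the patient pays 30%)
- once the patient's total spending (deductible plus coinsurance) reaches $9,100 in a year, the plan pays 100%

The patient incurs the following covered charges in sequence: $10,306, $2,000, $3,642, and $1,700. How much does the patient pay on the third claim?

#1 ($10,306): $2,436 to deductible, leaving $7,870; 30% of $7,870 = $2,361. Patient pays $4,797; OOP now $4,797.
#2 ($2,000): 30% coinsurance on $2,000 = $600. Patient pays $600; OOP now $5,397.
#3 ($3,642): 30% coinsurance on $3,642 = $1,092.60. Patient owes $1,092.60 (running OOP $6,489.60).

$1,092.60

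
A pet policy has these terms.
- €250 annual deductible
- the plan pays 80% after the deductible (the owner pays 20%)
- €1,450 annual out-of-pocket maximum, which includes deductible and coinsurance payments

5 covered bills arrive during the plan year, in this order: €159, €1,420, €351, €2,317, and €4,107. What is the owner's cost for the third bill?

€70.20

Claim 1 (€159): all of it applies to the deductible. Cost to owner: €159. OOP to date €159.
Claim 2 (€1,420): deductible takes €91, €1,329 remains; coinsurance €1,329 × 20% = €265.80. Cost to owner: €356.80. OOP to date €515.80.
Claim 3 (€351): 20% coinsurance on €351 = €70.20. Owner owes €70.20 (running OOP €586).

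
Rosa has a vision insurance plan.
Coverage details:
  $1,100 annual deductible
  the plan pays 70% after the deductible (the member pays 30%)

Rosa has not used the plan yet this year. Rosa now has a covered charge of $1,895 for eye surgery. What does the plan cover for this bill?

$556.50

Deductible not yet touched, so the first $1,100 of the bill goes to the deductible.
The remaining $795 (= $1,895 − $1,100) moves to coinsurance.
30% of $795 = $238.50 falls to the member.
That puts the member's cost at $1,100 + $238.50 = $1,338.50.
The insurer covers the remainder: $1,895 − $1,338.50 = $556.50.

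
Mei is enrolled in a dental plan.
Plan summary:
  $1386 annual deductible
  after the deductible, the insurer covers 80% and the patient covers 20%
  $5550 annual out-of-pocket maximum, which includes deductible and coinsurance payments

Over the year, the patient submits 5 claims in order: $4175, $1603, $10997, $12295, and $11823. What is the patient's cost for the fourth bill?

$1086.20

#1 ($4175): $1386 finishes the deductible; $2789 goes to coinsurance; patient's 20% is $557.80. Patient owes $1943.80 (running OOP $1943.80).
#2 ($1603): 20% coinsurance on $1603 = $320.60. Cost to patient: $320.60. OOP to date $2264.40.
#3 ($10997): 20% coinsurance on $10997 = $2199.40. Cost to patient: $2199.40. OOP to date $4463.80.
#4 ($12295): deductible met; 20% of $12295 = $2459. That would push OOP to $6922.80, over the $5550 cap, so patient pays $5550 − $4463.80 = $1086.20.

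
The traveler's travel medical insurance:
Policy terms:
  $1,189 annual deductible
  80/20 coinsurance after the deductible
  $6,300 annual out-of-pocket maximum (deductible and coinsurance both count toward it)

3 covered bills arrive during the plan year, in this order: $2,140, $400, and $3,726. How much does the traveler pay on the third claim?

$745.20

Claim 1 ($2,140): $1,189 finishes the deductible; $951 goes to coinsurance; 20% of $951 = $190.20. Traveler owes $1,379.20 (running OOP $1,379.20).
Claim 2 ($400): deductible met; 20% of $400 = $80. Traveler pays $80; OOP now $1,459.20.
Claim 3 ($3,726): deductible already satisfied, so traveler's share is 20% × $3,726 = $745.20. Cost to traveler: $745.20. OOP to date $2,204.40.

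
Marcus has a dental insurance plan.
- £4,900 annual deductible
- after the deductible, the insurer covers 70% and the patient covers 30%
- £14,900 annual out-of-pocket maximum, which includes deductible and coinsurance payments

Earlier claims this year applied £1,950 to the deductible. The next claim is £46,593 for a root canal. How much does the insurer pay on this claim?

£33,643

Remaining deductible: £4,900 − £1,950 = £2,950.
That leaves £46,593 − £2,950 = £43,643 for coinsurance.
30% of £43,643 = £13,092.90 falls to the patient.
Patient responsibility before any cap: £2,950 + £13,092.90 = £16,042.90.
Year-to-date out-of-pocket would reach £1,950 + £16,042.90 = £17,992.90, above the £14,900 maximum, so the patient pays only £14,900 − £1,950 = £12,950.
Insurer pays the balance: £46,593 − £12,950 = £33,643.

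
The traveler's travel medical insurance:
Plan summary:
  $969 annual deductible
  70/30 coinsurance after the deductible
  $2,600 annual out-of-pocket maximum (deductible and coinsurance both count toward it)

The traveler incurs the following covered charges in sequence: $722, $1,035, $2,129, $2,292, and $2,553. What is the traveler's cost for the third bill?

Claim 1 — $722: all of it applies to the deductible. Traveler owes $722 (running OOP $722).
Claim 2 — $1,035: $247 to deductible, leaving $788; traveler's 30% is $236.40. Traveler owes $483.40 (running OOP $1,205.40).
Claim 3 — $2,129: 30% coinsurance on $2,129 = $638.70. Traveler pays $638.70; OOP now $1,844.10.

$638.70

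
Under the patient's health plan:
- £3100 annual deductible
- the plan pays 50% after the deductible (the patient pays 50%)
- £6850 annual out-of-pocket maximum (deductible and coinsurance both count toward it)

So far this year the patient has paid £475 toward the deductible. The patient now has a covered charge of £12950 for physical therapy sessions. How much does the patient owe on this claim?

Deductible still to meet: £3100 − £475 = £2625.
After the £2625 deductible portion, £12950 − £2625 = £10325 is subject to coinsurance.
50% of £10325 = £5162.50 falls to the patient.
Patient responsibility before any cap: £2625 + £5162.50 = £7787.50.
Adding £7787.50 to the £475 already spent would give £8262.50, which exceeds the £6850 cap; the patient pays just £6850 − £475 = £6375.

£6375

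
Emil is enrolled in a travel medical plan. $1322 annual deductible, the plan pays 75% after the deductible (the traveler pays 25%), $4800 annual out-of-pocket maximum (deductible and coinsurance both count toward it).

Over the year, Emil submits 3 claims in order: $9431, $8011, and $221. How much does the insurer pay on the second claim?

Claim 1 ($9431): $1322 finishes the deductible; $8109 goes to coinsurance; traveler's 25% is $2027.25. Cost to traveler: $3349.25. OOP to date $3349.25. Insurer: $9431 − $3349.25 = $6081.75.
Claim 2 ($8011): deductible met; 25% of $8011 = $2002.75. That would push OOP to $5352, over the $4800 cap, so traveler pays $4800 − $3349.25 = $1450.75. Insurer: $8011 − $1450.75 = $6560.25.

$6560.25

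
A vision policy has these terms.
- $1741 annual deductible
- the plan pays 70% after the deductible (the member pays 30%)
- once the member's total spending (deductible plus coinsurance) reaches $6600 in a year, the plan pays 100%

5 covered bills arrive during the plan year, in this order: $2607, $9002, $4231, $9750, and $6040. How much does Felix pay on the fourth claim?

$629.30

Bill 1, $2607: $1741 finishes the deductible; $866 goes to coinsurance; 30% of $866 = $259.80. Member owes $2000.80 (running OOP $2000.80).
Bill 2, $9002: deductible already satisfied, so member's share is 30% × $9002 = $2700.60. Member pays $2700.60; OOP now $4701.40.
Bill 3, $4231: 30% coinsurance on $4231 = $1269.30. Cost to member: $1269.30. OOP to date $5970.70.
Bill 4, $9750: deductible met; 30% of $9750 = $2925. Adding that to $5970.70 gives $8895.70, past the $6600 cap; member pays only $6600 − $5970.70 = $629.30.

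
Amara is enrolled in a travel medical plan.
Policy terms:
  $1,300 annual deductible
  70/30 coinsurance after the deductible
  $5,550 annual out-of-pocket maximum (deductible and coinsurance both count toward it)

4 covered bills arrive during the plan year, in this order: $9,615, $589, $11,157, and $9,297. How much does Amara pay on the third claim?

Bill 1, $9,615: $1,300 to deductible, leaving $8,315; traveler's 30% is $2,494.50. Traveler pays $3,794.50; OOP now $3,794.50.
Bill 2, $589: deductible met; 30% of $589 = $176.70. Cost to traveler: $176.70. OOP to date $3,971.20.
Bill 3, $11,157: deductible met; 30% of $11,157 = $3,347.10. OOP would hit $7,318.30 > $5,550, so the cap limits the traveler to $5,550 − $3,971.20 = $1,578.80.

$1,578.80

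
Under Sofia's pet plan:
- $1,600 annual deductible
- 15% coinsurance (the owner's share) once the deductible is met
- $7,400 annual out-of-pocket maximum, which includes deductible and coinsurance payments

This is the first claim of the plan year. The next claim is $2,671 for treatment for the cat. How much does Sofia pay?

$1,760.65

The full $1,600 deductible is still open; $1,600 of this bill applies to it.
That leaves $2,671 − $1,600 = $1,071 for coinsurance.
Coinsurance: $1,071 × 15% = $160.65.
That puts the owner's cost at $1,600 + $160.65 = $1,760.65 before any cap.
Cumulative spending $0 + $1,760.65 = $1,760.65 stays under the $7,400 maximum.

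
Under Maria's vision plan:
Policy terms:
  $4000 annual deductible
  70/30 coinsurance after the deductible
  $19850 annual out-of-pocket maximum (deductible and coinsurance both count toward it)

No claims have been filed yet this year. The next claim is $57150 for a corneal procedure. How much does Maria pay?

The full $4000 deductible is still open; $4000 of this bill applies to it.
The remaining $53150 (= $57150 − $4000) moves to coinsurance.
Member's 30% share of $53150 is $15945.
So the member owes $4000 + $15945 = $19945 before any cap.
Year-to-date out-of-pocket would reach $0 + $19945 = $19945, above the $19850 maximum, so the member pays only $19850 − $0 = $19850.

$19850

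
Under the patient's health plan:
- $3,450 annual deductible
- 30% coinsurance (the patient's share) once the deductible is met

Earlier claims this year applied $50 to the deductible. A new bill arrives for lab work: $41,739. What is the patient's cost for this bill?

Deductible still to meet: $3,450 − $50 = $3,400.
That leaves $41,739 − $3,400 = $38,339 for coinsurance.
30% of $38,339 = $11,501.70 falls to the patient.
So the patient owes $3,400 + $11,501.70 = $14,901.70.

$14,901.70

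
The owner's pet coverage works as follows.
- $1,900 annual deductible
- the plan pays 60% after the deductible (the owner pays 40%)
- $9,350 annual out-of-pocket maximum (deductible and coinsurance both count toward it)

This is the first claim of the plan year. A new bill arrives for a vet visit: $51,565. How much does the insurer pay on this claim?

$42,215

The full $1,900 deductible is still open; $1,900 of this bill applies to it.
That leaves $51,565 − $1,900 = $49,665 for coinsurance.
40% of $49,665 = $19,866 falls to the owner.
That puts the owner's cost at $1,900 + $19,866 = $21,766 before any cap.
That would bring total out-of-pocket to $21,766, past the $9,350 cap. The owner is capped at $9,350 − $0 = $9,350 on this claim.
The insurer covers the remainder: $51,565 − $9,350 = $42,215.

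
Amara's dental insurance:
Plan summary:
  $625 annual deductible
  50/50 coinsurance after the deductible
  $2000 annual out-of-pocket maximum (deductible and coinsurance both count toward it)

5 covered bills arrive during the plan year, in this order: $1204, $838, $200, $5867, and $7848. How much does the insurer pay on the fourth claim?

Bill 1, $1204: $625 finishes the deductible; $579 goes to coinsurance; patient's 50% is $289.50. Patient owes $914.50 (running OOP $914.50). Plan pays $1204 − $914.50 = $289.50.
Bill 2, $838: 50% coinsurance on $838 = $419. Cost to patient: $419. OOP to date $1333.50. Insurer: $838 − $419 = $419.
Bill 3, $200: deductible already satisfied, so patient's share is 50% × $200 = $100. Patient pays $100; OOP now $1433.50. Plan pays $200 − $100 = $100.
Bill 4, $5867: deductible met; 50% of $5867 = $2933.50. Adding that to $1433.50 gives $4367, past the $2000 cap; patient pays only $2000 − $1433.50 = $566.50. Insurer: $5867 − $566.50 = $5300.50.

$5300.50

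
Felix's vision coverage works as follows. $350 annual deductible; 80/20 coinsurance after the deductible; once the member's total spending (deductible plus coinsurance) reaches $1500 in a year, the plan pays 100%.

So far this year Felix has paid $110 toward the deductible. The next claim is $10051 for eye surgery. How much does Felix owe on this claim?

$1390

Deductible still to meet: $350 − $110 = $240.
That leaves $10051 − $240 = $9811 for coinsurance.
Coinsurance: $9811 × 20% = $1962.20.
Member responsibility before any cap: $240 + $1962.20 = $2202.20.
Adding $2202.20 to the $110 already spent would give $2312.20, which exceeds the $1500 cap; the member pays just $1500 − $110 = $1390.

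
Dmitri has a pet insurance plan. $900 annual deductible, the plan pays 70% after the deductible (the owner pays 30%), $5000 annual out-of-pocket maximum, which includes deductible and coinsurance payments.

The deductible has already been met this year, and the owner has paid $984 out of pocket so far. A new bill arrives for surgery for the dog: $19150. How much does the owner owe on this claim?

With the deductible met, the entire $19150 is subject to coinsurance.
30% of $19150 = $5745 falls to the owner.
Adding $5745 to the $984 already spent would give $6729, which exceeds the $5000 cap; the owner pays just $5000 − $984 = $4016.

$4016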